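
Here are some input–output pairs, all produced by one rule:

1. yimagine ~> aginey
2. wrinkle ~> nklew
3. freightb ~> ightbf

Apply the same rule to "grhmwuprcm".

In each case the input is transformed by: move the first character to the end, then delete the first 2 characters.
Starting from "grhmwuprcm": after the first operation, "rhmwuprcmg"; after the second, "mwuprcmg".
(Check on "yimagine": → "imaginey" → "aginey" ✓)

mwuprcmg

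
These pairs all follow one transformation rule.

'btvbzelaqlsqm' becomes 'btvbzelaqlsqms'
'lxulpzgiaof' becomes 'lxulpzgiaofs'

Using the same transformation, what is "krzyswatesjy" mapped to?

In each case the input is transformed by: append "s".
For "krzyswatesjy" the result is "krzyswatesjys".

krzyswatesjys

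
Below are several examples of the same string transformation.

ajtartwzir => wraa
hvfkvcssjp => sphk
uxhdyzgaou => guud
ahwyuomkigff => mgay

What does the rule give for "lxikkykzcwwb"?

The rule is to keep one character in every 3, starting at position 1 (positions 1st, 4th, 7th, ...), then move the last 2 characters to the front (rotate right by 2).
On "lxikkykzcwwb": the first step gives "lkkw", and the second then gives "kwlk".

kwlk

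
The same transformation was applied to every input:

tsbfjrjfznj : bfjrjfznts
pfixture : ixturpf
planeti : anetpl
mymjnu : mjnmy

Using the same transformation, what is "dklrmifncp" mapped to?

lrmifncdk

Rule — delete the last character, then move the first 2 characters to the end (rotate left by 2).
Starting from "dklrmifncp": after the first operation, "dklrmifnc"; after the second, "lrmifncdk".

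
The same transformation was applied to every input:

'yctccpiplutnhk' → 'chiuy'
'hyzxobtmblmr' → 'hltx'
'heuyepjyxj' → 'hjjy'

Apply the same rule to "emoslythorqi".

erst

The transformation: keep one character in every 3, starting at position 1 (positions 1st, 4th, 7th, ...), then sort the characters into alphabetical order.
Starting from "emoslythorqi": after the first operation, "estr"; after the second, "erst".
(Check on "hyzxobtmblmr": → "hxtl" → "hltx" ✓)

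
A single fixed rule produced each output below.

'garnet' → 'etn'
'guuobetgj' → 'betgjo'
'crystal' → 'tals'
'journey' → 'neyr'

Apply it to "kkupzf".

zfp

The rule is to delete the first 3 characters, then move the first character to the end.
For "kkupzf", step one produces "pzf"; step two turns that into "zfp".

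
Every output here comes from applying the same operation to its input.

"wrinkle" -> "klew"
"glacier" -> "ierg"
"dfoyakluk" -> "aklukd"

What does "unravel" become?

velu

The transformation: move the first character to the end, then delete the first 3 characters.
For "unravel", step one produces "nravelu"; step two turns that into "velu".
(Check on "wrinkle": → "rinklew" → "klew" ✓)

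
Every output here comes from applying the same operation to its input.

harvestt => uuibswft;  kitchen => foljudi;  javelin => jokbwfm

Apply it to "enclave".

In each case the input is transformed by: move the last 2 characters to the front (rotate right by 2), then shift every letter 1 place forward in the alphabet (wrapping around).
On "enclave": the first step gives "veencla", and the second then gives "wffodmb".
(Check on "javelin": → "injavel" → "jokbwfm" ✓)

wffodmb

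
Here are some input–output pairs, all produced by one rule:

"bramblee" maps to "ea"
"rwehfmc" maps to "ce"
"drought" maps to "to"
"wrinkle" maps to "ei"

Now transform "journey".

The transformation: move the last 3 characters to the front (rotate right by 3), then keep one character in every 3, starting at position 3 (positions 3rd, 6th, 9th, ...).
On "journey": the first step gives "neyjour", and the second then gives "yu".
(Check on "rwehfmc": → "fmcrweh" → "ce" ✓)

yu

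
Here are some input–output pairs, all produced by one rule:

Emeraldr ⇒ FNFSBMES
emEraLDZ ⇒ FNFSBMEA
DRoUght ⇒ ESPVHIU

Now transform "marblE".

Each output is the input with this applied: shift every letter 1 place forward in the alphabet (wrapping around), then convert every letter to uppercase.
"marblE" → "nbscmF" → "NBSCMF".

NBSCMF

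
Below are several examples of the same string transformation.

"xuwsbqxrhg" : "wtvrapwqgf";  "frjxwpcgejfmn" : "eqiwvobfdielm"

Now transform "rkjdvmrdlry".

qjiculqckqx

In each case the input is transformed by: shift every letter 1 place backward in the alphabet (wrapping around).
For "rkjdvmrdlry" the result is "qjiculqckqx".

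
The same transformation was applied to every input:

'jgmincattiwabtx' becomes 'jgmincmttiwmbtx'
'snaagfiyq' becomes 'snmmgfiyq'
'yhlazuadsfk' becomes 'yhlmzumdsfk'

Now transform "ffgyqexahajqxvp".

ffgyqexmhmjqxvp

What's happening: replace every "a" with "m".
For "ffgyqexahajqxvp" the result is "ffgyqexmhmjqxvp".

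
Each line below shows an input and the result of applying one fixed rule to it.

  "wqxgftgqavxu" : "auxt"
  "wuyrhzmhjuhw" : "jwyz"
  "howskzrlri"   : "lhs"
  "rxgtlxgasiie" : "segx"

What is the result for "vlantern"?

Rule — swap the front and back halves of the string, then keep one character in every 3, starting at position 3 (positions 3rd, 6th, 9th, ...).
Working it through for "vlantern": intermediate "ternvlan", final "rl".
(Check on "rxgtlxgasiie": → "gasiierxgtlx" → "segx" ✓)

rl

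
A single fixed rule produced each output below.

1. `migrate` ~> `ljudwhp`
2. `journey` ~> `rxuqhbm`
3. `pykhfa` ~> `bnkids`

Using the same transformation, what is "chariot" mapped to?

In each case the input is transformed by: shift every letter 3 places forward in the alphabet (wrapping around), then move the first character to the end.
Starting from "chariot": after the first operation, "fkdulrw"; after the second, "kdulrwf".
(Check on "pykhfa": → "sbnkid" → "bnkids" ✓)

kdulrwf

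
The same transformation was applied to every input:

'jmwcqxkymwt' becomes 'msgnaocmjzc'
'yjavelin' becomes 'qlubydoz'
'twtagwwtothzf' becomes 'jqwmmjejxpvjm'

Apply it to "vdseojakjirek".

The pattern: shift every letter 10 places backward in the alphabet (wrapping around), then move the first 2 characters to the end (rotate left by 2).
"vdseojakjirek" → "ltiuezqazyhua" → "iuezqazyhualt".

iuezqazyhualt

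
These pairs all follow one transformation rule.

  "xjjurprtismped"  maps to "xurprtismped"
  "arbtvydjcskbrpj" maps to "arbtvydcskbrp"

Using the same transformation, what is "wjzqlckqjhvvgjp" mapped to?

Looking at the pairs, the operation is to remove every "j".
For "wjzqlckqjhvvgjp" the result is "wzqlckqhvvgp".

wzqlckqhvvgp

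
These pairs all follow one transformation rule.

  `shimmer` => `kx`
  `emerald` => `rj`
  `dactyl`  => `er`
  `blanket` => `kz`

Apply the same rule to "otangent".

tz

In each case the input is transformed by: shift every letter 6 places forward in the alphabet (wrapping around), then keep only the last 2 characters.
So "otangent" becomes "tz".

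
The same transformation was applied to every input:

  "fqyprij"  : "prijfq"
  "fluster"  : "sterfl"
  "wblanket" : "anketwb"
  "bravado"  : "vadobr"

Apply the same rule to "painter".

nterpa

The pattern: move the first 2 characters to the end (rotate left by 2), then delete the first character.
"painter" → "interpa" → "nterpa".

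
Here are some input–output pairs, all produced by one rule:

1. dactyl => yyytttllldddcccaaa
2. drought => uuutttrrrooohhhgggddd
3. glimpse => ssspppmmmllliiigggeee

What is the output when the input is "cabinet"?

The transformation: sort the characters into reverse alphabetical order, then repeat every character 3 times.
Working it through for "cabinet": intermediate "tniecba", final "tttnnniiieeecccbbbaaa".

tttnnniiieeecccbbbaaa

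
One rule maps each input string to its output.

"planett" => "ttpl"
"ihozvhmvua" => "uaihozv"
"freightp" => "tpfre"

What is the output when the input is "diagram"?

Each output is the input with this applied: move the last 2 characters to the front (rotate right by 2), then delete the last 3 characters.
On "diagram": the first step gives "amdiagr", and the second then gives "amdi".
(Check on "planett": → "ttplane" → "ttpl" ✓)

amdi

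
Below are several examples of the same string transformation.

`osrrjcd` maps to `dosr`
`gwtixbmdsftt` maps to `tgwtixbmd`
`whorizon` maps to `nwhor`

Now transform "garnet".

The rule is to move the last character to the front, then delete the last 3 characters.
Working it through for "garnet": intermediate "tgarne", final "tga".

tga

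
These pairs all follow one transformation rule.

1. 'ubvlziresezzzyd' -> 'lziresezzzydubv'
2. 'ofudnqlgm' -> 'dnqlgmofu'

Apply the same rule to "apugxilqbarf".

The pattern: move the first 3 characters to the end (rotate left by 3).
For "apugxilqbarf" the result is "gxilqbarfapu".

gxilqbarfapu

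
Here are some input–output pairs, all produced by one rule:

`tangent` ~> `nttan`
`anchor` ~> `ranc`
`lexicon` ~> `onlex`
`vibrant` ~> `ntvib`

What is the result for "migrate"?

temig

The pattern: move the first 3 characters to the end (rotate left by 3), then delete the first 2 characters.
Starting from "migrate": after the first operation, "ratemig"; after the second, "temig".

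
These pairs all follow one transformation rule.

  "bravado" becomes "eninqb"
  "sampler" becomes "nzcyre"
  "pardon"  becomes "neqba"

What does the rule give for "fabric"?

The transformation: delete the first character, then shift every letter 13 places forward in the alphabet (wrapping around) — i.e. ROT13.
For "fabric", step one produces "abric"; step two turns that into "noevp".
(Check on "pardon": → "ardon" → "neqba" ✓)

noevp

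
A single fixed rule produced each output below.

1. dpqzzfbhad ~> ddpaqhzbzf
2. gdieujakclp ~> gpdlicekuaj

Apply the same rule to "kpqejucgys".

kspyqgecju

The rule is to take characters alternately from the front and the back (1st, last, 2nd, 2nd-last, ...).
So "kpqejucgys" becomes "kspyqgecju".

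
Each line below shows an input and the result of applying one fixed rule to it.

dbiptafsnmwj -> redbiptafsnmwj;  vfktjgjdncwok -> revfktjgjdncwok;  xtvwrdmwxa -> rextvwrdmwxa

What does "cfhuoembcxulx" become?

recfhuoembcxulx

What's happening: prepend "re".
On "cfhuoembcxulx" that produces "recfhuoembcxulx".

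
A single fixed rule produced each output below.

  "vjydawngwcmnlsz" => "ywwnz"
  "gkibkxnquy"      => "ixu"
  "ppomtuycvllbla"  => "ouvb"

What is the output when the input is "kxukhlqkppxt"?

Looking at the pairs, the operation is to keep one character in every 3, starting at position 3 (positions 3rd, 6th, 9th, ...).
Doing the same to "kxukhlqkppxt": "ulpt".

ulpt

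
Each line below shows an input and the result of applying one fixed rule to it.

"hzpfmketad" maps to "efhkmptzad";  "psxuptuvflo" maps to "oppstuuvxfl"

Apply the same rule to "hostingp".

inopstgh

In each case the input is transformed by: sort the characters into alphabetical order, then move the first 2 characters to the end (rotate left by 2).
Applying both steps to "hostingp": "ghinopst", then "inopstgh".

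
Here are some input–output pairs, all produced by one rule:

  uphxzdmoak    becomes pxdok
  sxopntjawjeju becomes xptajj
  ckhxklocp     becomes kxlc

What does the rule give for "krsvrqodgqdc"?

The pattern: keep every other character starting from the second (positions 2nd, 4th, 6th, ...).
Applying that to "krsvrqodgqdc" gives "rvqdqc".

rvqdqc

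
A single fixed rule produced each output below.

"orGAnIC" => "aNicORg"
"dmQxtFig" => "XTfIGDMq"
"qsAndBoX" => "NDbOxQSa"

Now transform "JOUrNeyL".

The rule is to move the first 3 characters to the end (rotate left by 3), then flip the case of every letter.
Applying both steps to "JOUrNeyL": "rNeyLJOU", then "RnEYljou".

RnEYljou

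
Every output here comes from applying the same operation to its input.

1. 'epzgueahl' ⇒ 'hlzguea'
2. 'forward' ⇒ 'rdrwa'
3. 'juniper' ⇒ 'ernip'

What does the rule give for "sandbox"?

oxndb

Looking at the pairs, the operation is to delete the first 2 characters, then move the last 2 characters to the front (rotate right by 2).
"sandbox" → "ndbox" → "oxndb".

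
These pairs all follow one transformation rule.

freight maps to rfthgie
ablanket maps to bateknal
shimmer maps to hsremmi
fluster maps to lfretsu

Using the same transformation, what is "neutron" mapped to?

ennortu

What's happening: reverse the string, then move the last 2 characters to the front (rotate right by 2).
On "neutron": the first step gives "nortuen", and the second then gives "ennortu".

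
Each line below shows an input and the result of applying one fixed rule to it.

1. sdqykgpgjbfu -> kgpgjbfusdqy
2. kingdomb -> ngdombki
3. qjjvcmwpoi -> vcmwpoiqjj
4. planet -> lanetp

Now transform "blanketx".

anketxbl

The pattern: swap the front and back halves of the string, then move the last 2 characters to the front (rotate right by 2).
On "blanketx" that produces "anketxbl".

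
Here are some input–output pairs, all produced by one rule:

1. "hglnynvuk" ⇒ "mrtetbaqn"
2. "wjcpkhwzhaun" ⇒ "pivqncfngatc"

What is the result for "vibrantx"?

ohxgtzdb

What's happening: move the first character to the end, then shift every letter 6 places forward in the alphabet (wrapping around).
Doing the same to "vibrantx": "ohxgtzdb".
(Check on "hglnynvuk": → "glnynvukh" → "mrtetbaqn" ✓)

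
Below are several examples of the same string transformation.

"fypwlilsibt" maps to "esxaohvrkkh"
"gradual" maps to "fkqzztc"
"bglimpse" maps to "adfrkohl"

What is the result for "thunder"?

sqgdtcm

Rule — shift every letter 1 place backward in the alphabet (wrapping around), then take characters alternately from the front and the back (1st, last, 2nd, 2nd-last, ...).
Applying both steps to "thunder": "sgtmcdq", then "sqgdtcm".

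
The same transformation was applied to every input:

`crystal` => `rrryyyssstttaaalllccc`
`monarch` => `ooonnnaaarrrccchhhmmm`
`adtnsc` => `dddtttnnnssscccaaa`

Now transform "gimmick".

iiimmmmmmiiiccckkkggg

The pattern: move the first character to the end, then repeat every character 3 times.
Working it through for "gimmick": intermediate "immickg", final "iiimmmmmmiiiccckkkggg".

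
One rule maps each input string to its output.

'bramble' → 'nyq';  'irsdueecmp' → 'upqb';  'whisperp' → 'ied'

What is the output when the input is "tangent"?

The pattern: shift every letter 12 places forward in the alphabet (wrapping around), then keep one character in every 3, starting at position 1 (positions 1st, 4th, 7th, ...).
For "tangent", step one produces "fmzsqzf"; step two turns that into "fsf".

fsf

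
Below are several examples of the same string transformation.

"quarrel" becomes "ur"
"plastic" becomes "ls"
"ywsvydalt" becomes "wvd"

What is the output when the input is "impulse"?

Each output is the input with this applied: delete the last 2 characters, then keep every other character starting from the second (positions 2nd, 4th, 6th, ...).
"impulse" → "impul" → "mu".

mu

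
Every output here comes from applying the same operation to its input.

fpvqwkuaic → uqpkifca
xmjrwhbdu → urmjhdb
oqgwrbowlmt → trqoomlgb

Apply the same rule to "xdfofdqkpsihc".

qpokihffddc

The transformation: sort the characters into reverse alphabetical order, then delete the first 2 characters.
Working it through for "xdfofdqkpsihc": intermediate "xsqpokihffddc", final "qpokihffddc".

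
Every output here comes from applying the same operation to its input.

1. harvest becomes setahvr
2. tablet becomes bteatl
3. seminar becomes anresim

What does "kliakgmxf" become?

The transformation: swap each adjacent pair of characters (1↔2, 3↔4, ...), then move the last 3 characters to the front (rotate right by 3).
On "kliakgmxf": the first step gives "lkaigkxmf", and the second then gives "xmflkaigk".

xmflkaigk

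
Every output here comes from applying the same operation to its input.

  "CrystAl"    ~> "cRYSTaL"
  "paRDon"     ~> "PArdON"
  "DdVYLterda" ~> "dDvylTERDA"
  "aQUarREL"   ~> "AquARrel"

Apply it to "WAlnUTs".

Each output is the input with this applied: flip the case of every letter.
Doing the same to "WAlnUTs": "waLNutS".

waLNutS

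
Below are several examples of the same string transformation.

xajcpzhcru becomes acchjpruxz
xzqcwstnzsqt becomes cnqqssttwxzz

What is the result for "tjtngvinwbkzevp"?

begijknnpttvvwz

Rule — sort the characters into alphabetical order.
Applying that to "tjtngvinwbkzevp" gives "begijknnpttvvwz".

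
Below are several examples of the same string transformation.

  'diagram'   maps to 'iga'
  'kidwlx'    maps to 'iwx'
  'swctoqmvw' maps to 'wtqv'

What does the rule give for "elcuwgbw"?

lugw

The rule is to keep every other character starting from the second (positions 2nd, 4th, 6th, ...).
"elcuwgbw" → "lugw".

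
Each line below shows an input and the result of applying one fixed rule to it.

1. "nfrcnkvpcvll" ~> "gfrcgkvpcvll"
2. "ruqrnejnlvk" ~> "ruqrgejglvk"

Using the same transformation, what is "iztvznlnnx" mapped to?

Each output is the input with this applied: replace every "n" with "g".
For "iztvznlnnx" the result is "iztvzglggx".

iztvzglggx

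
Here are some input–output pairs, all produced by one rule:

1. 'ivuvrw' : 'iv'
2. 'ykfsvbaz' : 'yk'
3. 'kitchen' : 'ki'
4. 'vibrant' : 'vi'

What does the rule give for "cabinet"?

The rule is to keep only the first 2 characters.
Applying that to "cabinet" gives "ca".

ca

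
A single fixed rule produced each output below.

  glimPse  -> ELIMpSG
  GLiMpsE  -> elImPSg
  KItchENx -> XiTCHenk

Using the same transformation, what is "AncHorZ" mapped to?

zNChORa

The transformation: flip the case of every letter, then swap the first and last characters.
Applying both steps to "AncHorZ": "aNChORz", then "zNChORa".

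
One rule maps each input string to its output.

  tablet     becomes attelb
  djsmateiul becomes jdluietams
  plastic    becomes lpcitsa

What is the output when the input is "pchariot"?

The rule is to move the first 2 characters to the end (rotate left by 2), then reverse the string.
Starting from "pchariot": after the first operation, "hariotpc"; after the second, "cptoirah".

cptoirah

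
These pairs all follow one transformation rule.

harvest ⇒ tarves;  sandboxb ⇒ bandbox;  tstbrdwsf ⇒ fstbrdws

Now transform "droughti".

What's happening: delete the first character, then move the last character to the front.
For "droughti", step one produces "roughti"; step two turns that into "irought".

irought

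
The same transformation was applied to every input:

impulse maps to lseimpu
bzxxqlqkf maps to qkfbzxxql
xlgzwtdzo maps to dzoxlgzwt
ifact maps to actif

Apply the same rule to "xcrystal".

talxcrys

Each output is the input with this applied: move the last 3 characters to the front (rotate right by 3).
So "xcrystal" becomes "talxcrys".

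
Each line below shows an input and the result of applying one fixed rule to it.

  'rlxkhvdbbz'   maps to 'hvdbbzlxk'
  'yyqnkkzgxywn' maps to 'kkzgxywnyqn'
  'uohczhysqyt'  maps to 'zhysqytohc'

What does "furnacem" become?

The transformation: delete the first character, then move the first 3 characters to the end (rotate left by 3).
Working it through for "furnacem": intermediate "urnacem", final "acemurn".

acemurn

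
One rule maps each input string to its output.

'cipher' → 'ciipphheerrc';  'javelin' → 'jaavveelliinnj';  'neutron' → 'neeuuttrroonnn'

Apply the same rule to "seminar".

Rule — double every character, then move the first character to the end.
On "seminar": the first step gives "sseemmiinnaarr", and the second then gives "seemmiinnaarrs".
(Check on "javelin": → "jjaavveelliinn" → "jaavveelliinnj" ✓)

seemmiinnaarrs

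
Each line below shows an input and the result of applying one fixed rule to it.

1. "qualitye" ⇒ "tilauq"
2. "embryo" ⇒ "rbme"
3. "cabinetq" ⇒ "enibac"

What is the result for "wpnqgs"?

What's happening: delete the last 2 characters, then reverse the string.
Working it through for "wpnqgs": intermediate "wpnq", final "qnpw".

qnpw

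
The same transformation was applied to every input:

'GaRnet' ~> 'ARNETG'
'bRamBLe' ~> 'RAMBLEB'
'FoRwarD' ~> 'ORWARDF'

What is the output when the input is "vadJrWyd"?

The rule is to move the first character to the end, then convert every letter to uppercase.
Applying that to "vadJrWyd" gives "ADJRWYDV".

ADJRWYDV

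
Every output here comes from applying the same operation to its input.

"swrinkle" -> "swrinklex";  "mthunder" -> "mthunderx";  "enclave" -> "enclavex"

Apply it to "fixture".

The pattern: append "x".
"fixture" → "fixturex".

fixturex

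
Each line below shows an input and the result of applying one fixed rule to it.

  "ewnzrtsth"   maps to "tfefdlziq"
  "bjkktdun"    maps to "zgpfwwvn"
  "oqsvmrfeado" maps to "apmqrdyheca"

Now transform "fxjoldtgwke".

qwisfpxavjr

What's happening: reverse the string, then shift every letter 12 places forward in the alphabet (wrapping around).
Starting from "fxjoldtgwke": after the first operation, "ekwgtdlojxf"; after the second, "qwisfpxavjr".
(Check on "ewnzrtsth": → "htstrznwe" → "tfefdlziq" ✓)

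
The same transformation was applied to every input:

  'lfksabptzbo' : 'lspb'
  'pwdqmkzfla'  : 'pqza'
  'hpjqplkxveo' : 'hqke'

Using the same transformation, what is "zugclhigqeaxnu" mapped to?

The transformation: keep one character in every 3, starting at position 1 (positions 1st, 4th, 7th, ...).
On "zugclhigqeaxnu" that produces "zcien".

zcien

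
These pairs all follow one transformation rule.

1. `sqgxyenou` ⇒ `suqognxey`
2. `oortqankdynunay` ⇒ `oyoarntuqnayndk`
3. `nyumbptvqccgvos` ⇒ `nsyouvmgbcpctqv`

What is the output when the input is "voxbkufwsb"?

vbosxwbfku

The rule is to take characters alternately from the front and the back (1st, last, 2nd, 2nd-last, ...).
For "voxbkufwsb" the result is "vbosxwbfku".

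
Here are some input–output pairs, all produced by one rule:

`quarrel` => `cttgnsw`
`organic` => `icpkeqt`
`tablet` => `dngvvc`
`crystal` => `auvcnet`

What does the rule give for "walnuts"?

The transformation: shift every letter 2 places forward in the alphabet (wrapping around), then move the first 2 characters to the end (rotate left by 2).
On "walnuts" that produces "npwvuyc".

npwvuyc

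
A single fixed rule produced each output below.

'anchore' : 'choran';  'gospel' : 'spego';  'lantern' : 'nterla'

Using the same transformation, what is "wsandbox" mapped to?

andbows

In each case the input is transformed by: delete the last character, then move the first 2 characters to the end (rotate left by 2).
"wsandbox" → "wsandbo" → "andbows".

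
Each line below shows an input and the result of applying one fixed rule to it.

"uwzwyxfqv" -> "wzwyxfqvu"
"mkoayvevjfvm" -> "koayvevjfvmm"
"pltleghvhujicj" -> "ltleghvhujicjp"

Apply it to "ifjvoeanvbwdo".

What's happening: move the first character to the end.
Applying that to "ifjvoeanvbwdo" gives "fjvoeanvbwdoi".

fjvoeanvbwdoi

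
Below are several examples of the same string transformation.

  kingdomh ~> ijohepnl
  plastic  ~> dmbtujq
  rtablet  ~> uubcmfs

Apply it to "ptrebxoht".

uusfcypiq

The transformation: shift every letter 1 place forward in the alphabet (wrapping around), then swap the first and last characters.
For "ptrebxoht", step one produces "qusfcypiu"; step two turns that into "uusfcypiq".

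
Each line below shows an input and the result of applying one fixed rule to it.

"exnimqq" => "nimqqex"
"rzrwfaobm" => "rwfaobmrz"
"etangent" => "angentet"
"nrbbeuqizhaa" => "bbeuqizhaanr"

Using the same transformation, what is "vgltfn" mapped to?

What's happening: move the first 2 characters to the end (rotate left by 2).
Applying that to "vgltfn" gives "ltfnvg".

ltfnvg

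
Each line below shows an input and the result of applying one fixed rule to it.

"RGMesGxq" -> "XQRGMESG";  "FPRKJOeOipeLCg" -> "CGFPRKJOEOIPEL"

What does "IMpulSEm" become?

Each output is the input with this applied: move the last 2 characters to the front (rotate right by 2), then convert every letter to uppercase.
Working it through for "IMpulSEm": intermediate "EmIMpulS", final "EMIMPULS".
(Check on "FPRKJOeOipeLCg": → "CgFPRKJOeOipeL" → "CGFPRKJOEOIPEL" ✓)

EMIMPULS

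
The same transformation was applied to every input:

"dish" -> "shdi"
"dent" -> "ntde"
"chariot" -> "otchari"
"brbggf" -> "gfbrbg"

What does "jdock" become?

ckjdo

What's happening: move the last 2 characters to the front (rotate right by 2).
For "jdock" the result is "ckjdo".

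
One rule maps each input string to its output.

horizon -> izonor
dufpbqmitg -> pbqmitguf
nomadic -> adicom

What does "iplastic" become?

asticpl

The transformation: delete the first character, then move the first 2 characters to the end (rotate left by 2).
On "iplastic" that produces "asticpl".
(Check on "dufpbqmitg": → "ufpbqmitg" → "pbqmitguf" ✓)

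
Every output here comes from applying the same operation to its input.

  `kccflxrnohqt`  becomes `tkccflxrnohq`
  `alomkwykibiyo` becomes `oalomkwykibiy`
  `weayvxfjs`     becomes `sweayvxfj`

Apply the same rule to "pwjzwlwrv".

The transformation: move the last character to the front.
For "pwjzwlwrv" the result is "vpwjzwlwr".

vpwjzwlwr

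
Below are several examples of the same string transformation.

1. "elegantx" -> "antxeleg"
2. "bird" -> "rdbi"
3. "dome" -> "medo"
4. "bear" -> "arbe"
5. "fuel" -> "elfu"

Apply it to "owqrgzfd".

gzfdowqr

Rule — swap the front and back halves of the string.
Doing the same to "owqrgzfd": "gzfdowqr".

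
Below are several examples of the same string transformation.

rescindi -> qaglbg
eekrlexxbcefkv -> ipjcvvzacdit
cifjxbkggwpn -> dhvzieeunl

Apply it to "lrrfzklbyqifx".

pdxijzwogdv

Looking at the pairs, the operation is to shift every letter 2 places backward in the alphabet (wrapping around), then delete the first 2 characters.
On "lrrfzklbyqifx": the first step gives "jppdxijzwogdv", and the second then gives "pdxijzwogdv".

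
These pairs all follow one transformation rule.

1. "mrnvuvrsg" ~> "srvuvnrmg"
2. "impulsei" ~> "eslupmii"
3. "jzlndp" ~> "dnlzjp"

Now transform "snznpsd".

Rule — move the last character to the front, then reverse the string.
Working it through for "snznpsd": intermediate "dsnznps", final "spnznsd".
(Check on "mrnvuvrsg": → "gmrnvuvrs" → "srvuvnrmg" ✓)

spnznsd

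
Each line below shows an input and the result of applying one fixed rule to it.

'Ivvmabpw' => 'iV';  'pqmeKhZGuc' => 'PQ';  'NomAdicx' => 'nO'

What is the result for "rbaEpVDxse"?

RB

The transformation: flip the case of every letter, then keep only the first 2 characters.
"rbaEpVDxse" → "RB".
(Check on "Ivvmabpw": → "iVVMABPW" → "iV" ✓)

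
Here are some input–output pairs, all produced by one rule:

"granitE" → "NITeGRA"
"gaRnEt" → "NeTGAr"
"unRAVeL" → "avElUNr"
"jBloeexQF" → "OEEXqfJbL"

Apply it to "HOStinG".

TINghos

Looking at the pairs, the operation is to flip the case of every letter, then move the first 3 characters to the end (rotate left by 3).
On "HOStinG" that produces "TINghos".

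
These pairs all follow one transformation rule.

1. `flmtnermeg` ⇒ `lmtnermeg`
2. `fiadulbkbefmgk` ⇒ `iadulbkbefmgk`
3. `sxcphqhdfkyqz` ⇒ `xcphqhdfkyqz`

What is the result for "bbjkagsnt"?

bjkagsnt

The pattern: delete the first character.
For "bbjkagsnt" the result is "bjkagsnt".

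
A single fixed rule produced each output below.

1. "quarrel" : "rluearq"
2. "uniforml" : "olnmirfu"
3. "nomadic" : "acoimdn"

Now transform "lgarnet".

Each output is the input with this applied: take characters alternately from the front and the back (1st, last, 2nd, 2nd-last, ...), then swap the first and last characters.
Starting from "lgarnet": after the first operation, "ltgeanr"; after the second, "rtgeanl".

rtgeanl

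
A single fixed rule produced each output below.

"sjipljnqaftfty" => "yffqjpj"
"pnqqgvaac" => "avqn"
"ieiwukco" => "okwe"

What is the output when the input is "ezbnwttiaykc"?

cyitnz

Looking at the pairs, the operation is to keep every other character starting from the second (positions 2nd, 4th, 6th, ...), then reverse the string.
"ezbnwttiaykc" → "zntiyc" → "cyitnz".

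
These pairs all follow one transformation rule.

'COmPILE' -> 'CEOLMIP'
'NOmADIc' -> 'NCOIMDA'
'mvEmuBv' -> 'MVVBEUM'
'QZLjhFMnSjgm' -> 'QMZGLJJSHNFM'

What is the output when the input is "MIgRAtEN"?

Rule — take characters alternately from the front and the back (1st, last, 2nd, 2nd-last, ...), then convert every letter to uppercase.
Applying that to "MIgRAtEN" gives "MNIEGTRA".
(Check on "COmPILE": → "CEOLmIP" → "CEOLMIP" ✓)

MNIEGTRA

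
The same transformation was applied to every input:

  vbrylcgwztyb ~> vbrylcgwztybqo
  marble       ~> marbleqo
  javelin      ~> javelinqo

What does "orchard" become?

orchardqo

The transformation: append "qo".
So "orchard" becomes "orchardqo".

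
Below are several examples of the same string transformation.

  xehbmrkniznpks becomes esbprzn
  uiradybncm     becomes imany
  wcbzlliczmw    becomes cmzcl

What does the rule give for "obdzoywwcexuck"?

The pattern: keep every other character starting from the second (positions 2nd, 4th, 6th, ...), then take characters alternately from the front and the back (1st, last, 2nd, 2nd-last, ...).
On "obdzoywwcexuck": the first step gives "bzyweuk", and the second then gives "bkzuyew".
(Check on "xehbmrkniznpks": → "ebrnzps" → "esbprzn" ✓)

bkzuyew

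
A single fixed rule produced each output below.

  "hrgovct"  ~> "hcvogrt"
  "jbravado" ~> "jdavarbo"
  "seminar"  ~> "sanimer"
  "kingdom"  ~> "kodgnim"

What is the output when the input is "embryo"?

The transformation: reverse the string, then swap the first and last characters.
For "embryo" the result is "eyrbmo".

eyrbmo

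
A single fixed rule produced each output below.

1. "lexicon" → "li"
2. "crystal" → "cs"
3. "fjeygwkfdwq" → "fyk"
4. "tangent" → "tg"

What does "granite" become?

The pattern: move the last 2 characters to the front (rotate right by 2), then keep one character in every 3, starting at position 3 (positions 3rd, 6th, 9th, ...).
On "granite": the first step gives "tegrani", and the second then gives "gn".

gn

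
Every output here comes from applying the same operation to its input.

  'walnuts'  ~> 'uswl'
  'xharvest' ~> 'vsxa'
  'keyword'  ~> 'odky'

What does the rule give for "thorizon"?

ioto

The rule is to keep every other character starting from the first (positions 1st, 3rd, 5th, ...), then move the last 2 characters to the front (rotate right by 2).
So "thorizon" becomes "ioto".
(Check on "walnuts": → "wlus" → "uswl" ✓)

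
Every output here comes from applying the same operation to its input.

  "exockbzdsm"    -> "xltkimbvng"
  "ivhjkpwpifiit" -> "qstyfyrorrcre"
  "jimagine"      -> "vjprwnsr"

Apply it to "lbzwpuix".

The transformation: move the first 2 characters to the end (rotate left by 2), then shift every letter 9 places forward in the alphabet (wrapping around).
Starting from "lbzwpuix": after the first operation, "zwpuixlb"; after the second, "ifydrguk".

ifydrguk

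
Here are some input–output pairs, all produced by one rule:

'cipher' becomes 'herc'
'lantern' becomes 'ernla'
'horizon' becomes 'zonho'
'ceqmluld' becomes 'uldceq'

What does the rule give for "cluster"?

Looking at the pairs, the operation is to move the last 3 characters to the front (rotate right by 3), then delete the last 2 characters.
On "cluster": the first step gives "terclus", and the second then gives "tercl".

tercl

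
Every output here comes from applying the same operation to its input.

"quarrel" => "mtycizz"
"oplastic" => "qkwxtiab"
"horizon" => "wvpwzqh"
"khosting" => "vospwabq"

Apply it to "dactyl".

The pattern: shift every letter 8 places forward in the alphabet (wrapping around), then move the last 2 characters to the front (rotate right by 2).
Working it through for "dactyl": intermediate "likbgt", final "gtlikb".
(Check on "oplastic": → "wxtiabqk" → "qkwxtiab" ✓)

gtlikb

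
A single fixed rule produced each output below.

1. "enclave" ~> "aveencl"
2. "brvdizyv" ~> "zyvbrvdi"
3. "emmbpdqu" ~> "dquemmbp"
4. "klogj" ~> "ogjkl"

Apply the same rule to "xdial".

ialxd

Rule — move the last 3 characters to the front (rotate right by 3).
Doing the same to "xdial": "ialxd".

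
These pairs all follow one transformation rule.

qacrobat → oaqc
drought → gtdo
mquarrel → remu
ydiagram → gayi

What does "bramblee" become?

The rule is to keep every other character starting from the first (positions 1st, 3rd, 5th, ...), then swap the front and back halves of the string.
Applying both steps to "bramblee": "babe", then "beba".

beba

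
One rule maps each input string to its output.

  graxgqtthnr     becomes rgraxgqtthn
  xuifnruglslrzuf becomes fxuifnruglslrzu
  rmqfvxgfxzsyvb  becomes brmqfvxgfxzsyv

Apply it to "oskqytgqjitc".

What's happening: move the last character to the front.
So "oskqytgqjitc" becomes "coskqytgqjit".

coskqytgqjit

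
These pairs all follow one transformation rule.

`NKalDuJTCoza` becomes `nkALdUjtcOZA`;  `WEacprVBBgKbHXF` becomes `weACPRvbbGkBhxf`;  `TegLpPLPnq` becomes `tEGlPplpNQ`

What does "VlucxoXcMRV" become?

Rule — flip the case of every letter.
So "VlucxoXcMRV" becomes "vLUCXOxCmrv".

vLUCXOxCmrv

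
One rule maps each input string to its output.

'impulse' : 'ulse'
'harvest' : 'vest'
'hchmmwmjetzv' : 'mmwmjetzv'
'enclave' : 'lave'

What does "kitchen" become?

chen

The transformation: delete the first 3 characters.
On "kitchen" that produces "chen".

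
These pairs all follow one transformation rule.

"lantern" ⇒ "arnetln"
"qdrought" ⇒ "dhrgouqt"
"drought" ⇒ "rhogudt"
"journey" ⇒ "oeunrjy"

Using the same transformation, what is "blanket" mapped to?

leaknbt

The transformation: take characters alternately from the front and the back (1st, last, 2nd, 2nd-last, ...), then move the first 2 characters to the end (rotate left by 2).
For "blanket", step one produces "btleakn"; step two turns that into "leaknbt".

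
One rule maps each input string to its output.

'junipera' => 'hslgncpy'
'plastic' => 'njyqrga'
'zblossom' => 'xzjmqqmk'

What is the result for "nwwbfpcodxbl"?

luuzdnambvzj

The transformation: shift every letter 2 places backward in the alphabet (wrapping around).
For "nwwbfpcodxbl" the result is "luuzdnambvzj".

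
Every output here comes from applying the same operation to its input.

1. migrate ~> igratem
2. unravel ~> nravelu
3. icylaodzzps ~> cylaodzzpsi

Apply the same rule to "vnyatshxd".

The rule is to move the first character to the end.
For "vnyatshxd" the result is "nyatshxdv".

nyatshxdv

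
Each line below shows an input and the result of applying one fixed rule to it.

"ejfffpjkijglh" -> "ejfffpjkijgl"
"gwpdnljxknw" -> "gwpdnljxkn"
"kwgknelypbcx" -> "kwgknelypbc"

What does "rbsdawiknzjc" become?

rbsdawiknzj

Each output is the input with this applied: delete the last character.
Applying that to "rbsdawiknzjc" gives "rbsdawiknzj".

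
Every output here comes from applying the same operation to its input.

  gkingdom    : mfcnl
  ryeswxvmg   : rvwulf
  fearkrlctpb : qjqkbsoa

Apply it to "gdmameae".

zldzd

In each case the input is transformed by: delete the first 3 characters, then shift every letter 1 place backward in the alphabet (wrapping around).
Applying both steps to "gdmameae": "ameae", then "zldzd".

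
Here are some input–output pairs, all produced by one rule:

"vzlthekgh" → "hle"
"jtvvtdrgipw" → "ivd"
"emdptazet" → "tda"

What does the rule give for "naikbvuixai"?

Rule — keep one character in every 3, starting at position 3 (positions 3rd, 6th, 9th, ...), then move the last character to the front.
"naikbvuixai" → "xiv".

xiv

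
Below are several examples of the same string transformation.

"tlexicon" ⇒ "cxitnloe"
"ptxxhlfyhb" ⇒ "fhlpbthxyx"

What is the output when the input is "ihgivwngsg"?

What's happening: take characters alternately from the front and the back (1st, last, 2nd, 2nd-last, ...), then move the last 3 characters to the front (rotate right by 3).
Starting from "ihgivwngsg": after the first operation, "ighsgginvw"; after the second, "nvwighsggi".

nvwighsggi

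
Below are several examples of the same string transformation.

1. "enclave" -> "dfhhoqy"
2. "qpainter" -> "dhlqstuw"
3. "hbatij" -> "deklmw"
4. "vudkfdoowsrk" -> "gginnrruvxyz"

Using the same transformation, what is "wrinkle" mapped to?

hlnoquz

The rule is to sort the characters into alphabetical order, then shift every letter 3 places forward in the alphabet (wrapping around).
Working it through for "wrinkle": intermediate "eiklnrw", final "hlnoquz".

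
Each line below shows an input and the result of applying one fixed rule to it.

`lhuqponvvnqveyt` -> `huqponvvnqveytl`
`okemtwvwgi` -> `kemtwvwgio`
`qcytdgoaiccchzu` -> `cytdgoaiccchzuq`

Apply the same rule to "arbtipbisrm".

Rule — move the first character to the end.
On "arbtipbisrm" that produces "rbtipbisrma".

rbtipbisrma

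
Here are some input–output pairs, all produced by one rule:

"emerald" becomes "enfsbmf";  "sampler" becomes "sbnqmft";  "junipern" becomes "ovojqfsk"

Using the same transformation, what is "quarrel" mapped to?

The rule is to shift every letter 1 place forward in the alphabet (wrapping around), then swap the first and last characters.
Starting from "quarrel": after the first operation, "rvbssfm"; after the second, "mvbssfr".

mvbssfr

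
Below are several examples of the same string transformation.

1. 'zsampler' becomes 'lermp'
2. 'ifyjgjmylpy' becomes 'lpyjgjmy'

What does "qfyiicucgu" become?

Each output is the input with this applied: delete the first 3 characters, then move the last 3 characters to the front (rotate right by 3).
Working it through for "qfyiicucgu": intermediate "iicucgu", final "cguiicu".
(Check on "zsampler": → "mpler" → "lermp" ✓)

cguiicu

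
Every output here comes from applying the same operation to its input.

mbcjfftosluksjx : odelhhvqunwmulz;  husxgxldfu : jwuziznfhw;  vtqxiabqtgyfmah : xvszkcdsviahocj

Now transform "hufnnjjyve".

Looking at the pairs, the operation is to shift every letter 2 places forward in the alphabet (wrapping around).
Doing the same to "hufnnjjyve": "jwhppllaxg".

jwhppllaxg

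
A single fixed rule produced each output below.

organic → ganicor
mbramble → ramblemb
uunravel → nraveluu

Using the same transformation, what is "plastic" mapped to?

asticpl

The pattern: move the first 2 characters to the end (rotate left by 2).
Doing the same to "plastic": "asticpl".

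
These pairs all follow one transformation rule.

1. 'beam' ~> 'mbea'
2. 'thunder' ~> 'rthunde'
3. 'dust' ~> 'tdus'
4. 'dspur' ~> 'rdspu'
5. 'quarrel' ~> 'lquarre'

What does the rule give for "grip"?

pgri

Each output is the input with this applied: move the last character to the front.
Applying that to "grip" gives "pgri".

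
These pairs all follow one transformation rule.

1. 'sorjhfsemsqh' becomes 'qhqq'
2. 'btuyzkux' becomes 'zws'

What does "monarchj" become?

kyf

What's happening: shift every letter 2 places backward in the alphabet (wrapping around), then keep one character in every 3, starting at position 1 (positions 1st, 4th, 7th, ...).
Working it through for "monarchj": intermediate "kmlypafh", final "kyf".
(Check on "sorjhfsemsqh": → "qmphfdqckqof" → "qhqq" ✓)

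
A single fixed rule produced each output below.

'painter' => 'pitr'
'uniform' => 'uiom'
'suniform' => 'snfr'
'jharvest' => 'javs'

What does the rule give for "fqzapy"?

fzp

The pattern: keep every other character starting from the first (positions 1st, 3rd, 5th, ...).
So "fqzapy" becomes "fzp".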